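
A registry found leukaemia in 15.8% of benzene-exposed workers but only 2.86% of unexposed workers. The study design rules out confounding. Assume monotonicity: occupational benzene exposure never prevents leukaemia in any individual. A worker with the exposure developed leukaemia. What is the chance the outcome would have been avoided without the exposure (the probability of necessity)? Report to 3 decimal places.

PN ≈ 0.819

p₁ = 0.158, p₀ = 0.0286.
Under exogeneity and monotonicity, PN = (p₁ − p₀) / p₁.
PN = (0.158 − 0.0286) / 0.158 = 0.1294 / 0.158 ≈ 0.8190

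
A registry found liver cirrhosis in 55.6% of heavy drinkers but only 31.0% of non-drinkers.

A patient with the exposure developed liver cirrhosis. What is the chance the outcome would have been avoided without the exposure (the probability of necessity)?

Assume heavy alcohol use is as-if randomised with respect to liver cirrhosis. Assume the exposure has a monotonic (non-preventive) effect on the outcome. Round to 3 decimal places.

p₁ = 0.556, p₀ = 0.31.
Under exogeneity and monotonicity, PN = (p₁ − p₀) / p₁.
PN = (0.556 − 0.31) / 0.556 = 0.246 / 0.556 ≈ 0.4424

PN ≈ 0.442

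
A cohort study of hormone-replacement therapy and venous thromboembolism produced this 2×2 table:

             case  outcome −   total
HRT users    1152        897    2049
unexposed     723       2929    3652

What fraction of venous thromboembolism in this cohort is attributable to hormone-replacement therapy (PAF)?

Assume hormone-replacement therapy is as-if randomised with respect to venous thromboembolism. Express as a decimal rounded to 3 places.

PAF ≈ 0.398

p₁ = P(outcome | exposed) = 1152/2049 = 0.56223
p₀ = P(outcome | unexposed) = 723/3652 = 0.19797
Exposure prevalence π = 2049/5701 = 0.35941; overall risk P(Y=1) = 0.32889.
Under exogeneity, PAF = [P(Y=1) − p₀]/P(Y=1).
PAF = (0.32889 − 0.19797) / 0.32889 ≈ 0.3981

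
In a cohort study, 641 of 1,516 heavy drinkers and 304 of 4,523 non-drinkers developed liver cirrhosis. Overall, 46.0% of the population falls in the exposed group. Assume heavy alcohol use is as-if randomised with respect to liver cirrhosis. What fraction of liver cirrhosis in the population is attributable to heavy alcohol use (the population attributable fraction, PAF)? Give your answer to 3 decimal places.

p₁ = P(outcome | exposed) = 641/1516 = 0.42282
p₀ = P(outcome | unexposed) = 304/4523 = 0.067212
Overall risk P(Y=1) = π·p₁ + (1−π)·p₀ = 0.46×0.42282 + 0.54×0.067212 = 0.23079.
Under exogeneity, PAF = [P(Y=1) − p₀] / P(Y=1).
PAF = (0.23079 − 0.067212) / 0.23079 ≈ 0.7088

PAF ≈ 0.709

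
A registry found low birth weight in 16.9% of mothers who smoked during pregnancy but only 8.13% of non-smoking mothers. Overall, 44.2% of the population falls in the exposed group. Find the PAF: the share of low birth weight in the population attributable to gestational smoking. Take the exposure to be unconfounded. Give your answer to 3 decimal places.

p₁ = 0.169, p₀ = 0.0813.
Overall risk P(Y=1) = π·p₁ + (1−π)·p₀ = 0.442×0.169 + 0.558×0.0813 = 0.12006.
Under exogeneity, PAF = [P(Y=1) − p₀] / P(Y=1).
PAF = (0.12006 − 0.0813) / 0.12006 ≈ 0.3229

PAF ≈ 0.323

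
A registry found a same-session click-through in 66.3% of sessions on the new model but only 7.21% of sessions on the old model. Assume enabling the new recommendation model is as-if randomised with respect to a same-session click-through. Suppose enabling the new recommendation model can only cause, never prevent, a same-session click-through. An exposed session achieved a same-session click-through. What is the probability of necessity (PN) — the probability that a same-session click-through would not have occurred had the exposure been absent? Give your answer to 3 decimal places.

PN ≈ 0.891

p₁ = 0.663, p₀ = 0.0721.
Under exogeneity and monotonicity, PN = (p₁ − p₀) / p₁.
PN = (0.663 − 0.0721) / 0.663 = 0.5909 / 0.663 ≈ 0.8913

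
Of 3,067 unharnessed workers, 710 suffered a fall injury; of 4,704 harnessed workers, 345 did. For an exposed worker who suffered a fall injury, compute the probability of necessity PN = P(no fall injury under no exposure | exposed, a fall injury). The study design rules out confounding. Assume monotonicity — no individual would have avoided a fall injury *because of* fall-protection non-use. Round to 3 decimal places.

PN ≈ 0.683

p₁ = P(outcome | exposed) = 710/3067 = 0.2315
p₀ = P(outcome | unexposed) = 345/4704 = 0.073342
Under exogeneity and monotonicity, PN = (p₁ − p₀) / p₁.
PN = (0.2315 − 0.073342) / 0.2315 = 0.15815 / 0.2315 ≈ 0.6832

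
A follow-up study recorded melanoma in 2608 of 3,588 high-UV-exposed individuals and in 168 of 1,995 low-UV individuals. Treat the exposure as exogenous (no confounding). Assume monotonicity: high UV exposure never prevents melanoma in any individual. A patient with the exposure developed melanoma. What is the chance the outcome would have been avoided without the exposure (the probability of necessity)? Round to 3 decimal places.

PN ≈ 0.884

p₁ = P(outcome | exposed) = 2608/3588 = 0.72687
p₀ = P(outcome | unexposed) = 168/1995 = 0.084211
Under exogeneity and monotonicity, PN = (p₁ − p₀) / p₁.
PN = (0.72687 − 0.084211) / 0.72687 = 0.64266 / 0.72687 ≈ 0.8841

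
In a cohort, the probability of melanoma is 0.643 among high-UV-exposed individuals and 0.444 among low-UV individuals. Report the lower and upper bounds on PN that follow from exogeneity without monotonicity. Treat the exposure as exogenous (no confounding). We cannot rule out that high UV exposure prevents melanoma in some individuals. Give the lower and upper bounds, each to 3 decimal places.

0.309 ≤ PN ≤ 0.865

Let p₁ = 0.643, p₀ = 0.444.
Under exogeneity alone the bounds on PN are max{0,(p₁−p₀)/p₁} ≤ PN ≤ min{1,(1−p₀)/p₁}.
  lower = (p₁ − p₀)/p₁ = 0.199 / 0.643 ≈ 0.3095
  upper = min{1, (1 − p₀)/p₁} = 0.556 / 0.643 ≈ 0.8647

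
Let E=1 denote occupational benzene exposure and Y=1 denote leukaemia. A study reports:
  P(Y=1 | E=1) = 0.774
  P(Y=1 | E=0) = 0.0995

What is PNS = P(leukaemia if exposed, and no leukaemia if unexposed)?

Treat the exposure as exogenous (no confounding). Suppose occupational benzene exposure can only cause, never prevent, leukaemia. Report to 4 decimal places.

PNS ≈ 0.6745

Let p₁ = 0.774, p₀ = 0.0995.
Under exogeneity and monotonicity, PNS = p₁ − p₀.
PNS = 0.774 − 0.0995 = 0.6745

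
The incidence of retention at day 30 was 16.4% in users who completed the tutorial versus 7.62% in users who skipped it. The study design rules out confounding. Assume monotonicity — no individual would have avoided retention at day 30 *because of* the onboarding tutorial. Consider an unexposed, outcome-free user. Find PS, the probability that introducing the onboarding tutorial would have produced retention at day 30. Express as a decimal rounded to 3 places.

PS ≈ 0.095

p₁ = 0.164, p₀ = 0.0762.
Under exogeneity and monotonicity, PS = (p₁ − p₀) / (1 − p₀).
PS = (0.164 − 0.0762) / (1 − 0.0762) = 0.0878 / 0.9238 ≈ 0.0950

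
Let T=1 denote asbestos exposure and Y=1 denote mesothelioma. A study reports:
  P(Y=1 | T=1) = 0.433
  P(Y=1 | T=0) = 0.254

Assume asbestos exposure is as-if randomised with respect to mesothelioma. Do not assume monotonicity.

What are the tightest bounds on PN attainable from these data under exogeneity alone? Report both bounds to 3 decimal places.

0.413 ≤ PN ≤ 1.000

Let p₁ = 0.433, p₀ = 0.254.
Under exogeneity alone the bounds on PN are max{0,(p₁−p₀)/p₁} ≤ PN ≤ min{1,(1−p₀)/p₁}.
  lower = (p₁ − p₀)/p₁ = 0.179 / 0.433 ≈ 0.4134
  upper = min{1, (1 − p₀)/p₁} = 0.746 / 0.433 ≈ 1.7229 → capped at 1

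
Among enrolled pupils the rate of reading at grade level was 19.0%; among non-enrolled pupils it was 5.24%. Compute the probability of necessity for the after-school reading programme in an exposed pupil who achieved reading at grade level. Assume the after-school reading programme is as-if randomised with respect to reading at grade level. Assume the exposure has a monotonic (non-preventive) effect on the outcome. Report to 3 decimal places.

PN ≈ 0.724

p₁ = 0.19, p₀ = 0.0524.
Under exogeneity and monotonicity, PN = (p₁ − p₀) / p₁.
PN = (0.19 − 0.0524) / 0.19 = 0.1376 / 0.19 ≈ 0.7242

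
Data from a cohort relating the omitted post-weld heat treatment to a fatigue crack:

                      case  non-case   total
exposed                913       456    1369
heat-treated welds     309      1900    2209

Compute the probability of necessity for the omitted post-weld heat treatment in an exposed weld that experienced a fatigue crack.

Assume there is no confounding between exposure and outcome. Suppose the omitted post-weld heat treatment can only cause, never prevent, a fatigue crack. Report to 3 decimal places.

PN ≈ 0.790

p₁ = P(outcome | exposed) = 913/1369 = 0.66691
p₀ = P(outcome | unexposed) = 309/2209 = 0.13988
Under exogeneity and monotonicity, PN = (p₁ − p₀)/p₁.
PN = (0.66691 − 0.13988) / 0.66691 ≈ 0.7903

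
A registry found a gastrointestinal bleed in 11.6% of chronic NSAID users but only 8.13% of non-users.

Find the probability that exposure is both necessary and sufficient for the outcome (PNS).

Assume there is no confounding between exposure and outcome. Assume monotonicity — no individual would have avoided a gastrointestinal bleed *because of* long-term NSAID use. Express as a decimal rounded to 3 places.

p₁ = 0.116, p₀ = 0.0813.
Under exogeneity and monotonicity, PNS = p₁ − p₀.
PNS = 0.116 − 0.0813 = 0.0347

PNS ≈ 0.035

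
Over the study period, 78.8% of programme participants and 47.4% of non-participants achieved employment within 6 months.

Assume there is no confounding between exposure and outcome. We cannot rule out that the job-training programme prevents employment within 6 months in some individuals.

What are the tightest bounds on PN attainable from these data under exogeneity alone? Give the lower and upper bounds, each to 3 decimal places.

p₁ = 0.788, p₀ = 0.474.
Under exogeneity alone the bounds on PN are max{0,(p₁−p₀)/p₁} ≤ PN ≤ min{1,(1−p₀)/p₁}.
  lower = (p₁ − p₀)/p₁ = 0.314 / 0.788 ≈ 0.3985
  upper = min{1, (1 − p₀)/p₁} = 0.526 / 0.788 ≈ 0.6675

0.398 ≤ PN ≤ 0.668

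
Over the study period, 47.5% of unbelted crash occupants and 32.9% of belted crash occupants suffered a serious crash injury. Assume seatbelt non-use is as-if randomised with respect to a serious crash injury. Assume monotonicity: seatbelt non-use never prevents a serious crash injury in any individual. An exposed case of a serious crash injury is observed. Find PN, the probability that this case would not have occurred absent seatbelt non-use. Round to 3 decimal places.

p₁ = 0.475, p₀ = 0.329.
Under exogeneity and monotonicity, PN = (p₁ − p₀) / p₁.
PN = (0.475 − 0.329) / 0.475 = 0.146 / 0.475 ≈ 0.3074

PN ≈ 0.307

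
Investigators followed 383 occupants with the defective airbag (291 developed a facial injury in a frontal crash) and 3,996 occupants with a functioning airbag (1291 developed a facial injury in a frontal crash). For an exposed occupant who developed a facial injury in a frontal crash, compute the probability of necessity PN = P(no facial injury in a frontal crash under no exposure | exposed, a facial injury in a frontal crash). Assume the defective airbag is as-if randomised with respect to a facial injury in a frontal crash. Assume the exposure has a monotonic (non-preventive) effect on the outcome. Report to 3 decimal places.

p₁ = P(outcome | exposed) = 291/383 = 0.75979
p₀ = P(outcome | unexposed) = 1291/3996 = 0.32307
Under exogeneity and monotonicity, PN = (p₁ − p₀) / p₁.
PN = (0.75979 − 0.32307) / 0.75979 = 0.43672 / 0.75979 ≈ 0.5748

PN ≈ 0.575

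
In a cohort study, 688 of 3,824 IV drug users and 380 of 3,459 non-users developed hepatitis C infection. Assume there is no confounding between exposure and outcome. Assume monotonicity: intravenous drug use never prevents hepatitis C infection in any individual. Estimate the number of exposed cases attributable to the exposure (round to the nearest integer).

p₁ = P(outcome | exposed) = 688/3824 = 0.17992
p₀ = P(outcome | unexposed) = 380/3459 = 0.10986
PN = (p₁ − p₀)/p₁ = (0.17992 − 0.10986) / 0.17992 ≈ 0.38939.
Attributable cases ≈ PN × (exposed cases) = 0.38939 × 688 ≈ 267.90.

about 268 cases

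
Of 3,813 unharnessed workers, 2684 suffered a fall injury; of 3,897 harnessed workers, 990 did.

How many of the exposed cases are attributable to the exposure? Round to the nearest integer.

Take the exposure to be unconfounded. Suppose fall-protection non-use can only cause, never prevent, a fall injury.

p₁ = P(outcome | exposed) = 2684/3813 = 0.70391
p₀ = P(outcome | unexposed) = 990/3897 = 0.25404
PN = (p₁ − p₀)/p₁ = (0.70391 − 0.25404) / 0.70391 ≈ 0.63910.
Attributable cases ≈ PN × (exposed cases) = 0.63910 × 2684 ≈ 1715.34.

about 1715 cases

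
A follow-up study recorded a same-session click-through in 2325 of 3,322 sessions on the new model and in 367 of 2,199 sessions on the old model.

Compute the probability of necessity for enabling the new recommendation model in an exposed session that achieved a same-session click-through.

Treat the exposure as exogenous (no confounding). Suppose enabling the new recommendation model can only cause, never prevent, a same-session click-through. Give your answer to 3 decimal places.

p₁ = P(outcome | exposed) = 2325/3322 = 0.69988
p₀ = P(outcome | unexposed) = 367/2199 = 0.16689
Under exogeneity and monotonicity, PN = (p₁ − p₀) / p₁.
PN = (0.69988 − 0.16689) / 0.69988 = 0.53299 / 0.69988 ≈ 0.7615

PN ≈ 0.762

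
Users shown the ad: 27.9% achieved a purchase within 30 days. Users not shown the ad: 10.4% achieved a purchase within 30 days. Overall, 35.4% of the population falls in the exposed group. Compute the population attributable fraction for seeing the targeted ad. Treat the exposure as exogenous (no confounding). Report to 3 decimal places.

p₁ = 0.279, p₀ = 0.104.
Overall risk P(Y=1) = π·p₁ + (1−π)·p₀ = 0.354×0.279 + 0.646×0.104 = 0.16595.
Under exogeneity, PAF = [P(Y=1) − p₀] / P(Y=1).
PAF = (0.16595 − 0.104) / 0.16595 ≈ 0.3733

PAF ≈ 0.373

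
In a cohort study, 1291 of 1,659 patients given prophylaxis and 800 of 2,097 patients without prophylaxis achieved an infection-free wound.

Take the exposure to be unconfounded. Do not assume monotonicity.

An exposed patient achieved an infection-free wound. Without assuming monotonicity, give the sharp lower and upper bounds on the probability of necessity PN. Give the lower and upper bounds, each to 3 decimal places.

0.510 ≤ PN ≤ 0.795

p₁ = P(outcome | exposed) = 1291/1659 = 0.77818
p₀ = P(outcome | unexposed) = 800/2097 = 0.3815
Under exogeneity alone the bounds on PN are max{0,(p₁−p₀)/p₁} ≤ PN ≤ min{1,(1−p₀)/p₁}.
  lower = (p₁ − p₀)/p₁ = 0.39668 / 0.77818 ≈ 0.5098
  upper = min{1, (1 − p₀)/p₁} = 0.6185 / 0.77818 ≈ 0.7948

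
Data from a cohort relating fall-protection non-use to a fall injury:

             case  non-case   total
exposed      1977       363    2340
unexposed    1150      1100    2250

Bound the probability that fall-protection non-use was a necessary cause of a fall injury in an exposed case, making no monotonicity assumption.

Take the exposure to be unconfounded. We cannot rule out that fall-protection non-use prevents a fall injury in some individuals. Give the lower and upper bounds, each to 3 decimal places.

0.395 ≤ PN ≤ 0.579

p₁ = P(outcome | exposed) = 1977/2340 = 0.84487
p₀ = P(outcome | unexposed) = 1150/2250 = 0.51111
Under exogeneity alone the bounds on PN are max{0,(p₁−p₀)/p₁} ≤ PN ≤ min{1,(1−p₀)/p₁}.
  lower = (p₁ − p₀)/p₁ = 0.33376 / 0.84487 ≈ 0.3950
  upper = min{1, (1 − p₀)/p₁} = 0.48889 / 0.84487 ≈ 0.5787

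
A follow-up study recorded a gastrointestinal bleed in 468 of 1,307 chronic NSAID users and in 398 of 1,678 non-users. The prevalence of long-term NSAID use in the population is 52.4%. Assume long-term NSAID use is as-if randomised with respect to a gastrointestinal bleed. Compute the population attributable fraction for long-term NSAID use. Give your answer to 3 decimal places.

p₁ = P(outcome | exposed) = 468/1307 = 0.35807
p₀ = P(outcome | unexposed) = 398/1678 = 0.23719
Overall risk P(Y=1) = π·p₁ + (1−π)·p₀ = 0.524×0.35807 + 0.476×0.23719 = 0.30053.
Under exogeneity, PAF = [P(Y=1) − p₀] / P(Y=1).
PAF = (0.30053 − 0.23719) / 0.30053 ≈ 0.2108

PAF ≈ 0.211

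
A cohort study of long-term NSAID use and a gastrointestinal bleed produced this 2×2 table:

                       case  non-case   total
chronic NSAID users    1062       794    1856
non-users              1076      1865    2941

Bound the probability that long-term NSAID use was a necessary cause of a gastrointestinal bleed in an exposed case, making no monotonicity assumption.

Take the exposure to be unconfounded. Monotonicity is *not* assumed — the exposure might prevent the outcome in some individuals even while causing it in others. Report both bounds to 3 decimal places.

0.361 ≤ PN ≤ 1.000

p₁ = P(outcome | exposed) = 1062/1856 = 0.5722
p₀ = P(outcome | unexposed) = 1076/2941 = 0.36586
Under exogeneity alone the bounds on PN are max{0,(p₁−p₀)/p₁} ≤ PN ≤ min{1,(1−p₀)/p₁}.
  lower = (p₁ − p₀)/p₁ = 0.20634 / 0.5722 ≈ 0.3606
  upper = min{1, (1 − p₀)/p₁} = 0.63414 / 0.5722 ≈ 1.1082 → capped at 1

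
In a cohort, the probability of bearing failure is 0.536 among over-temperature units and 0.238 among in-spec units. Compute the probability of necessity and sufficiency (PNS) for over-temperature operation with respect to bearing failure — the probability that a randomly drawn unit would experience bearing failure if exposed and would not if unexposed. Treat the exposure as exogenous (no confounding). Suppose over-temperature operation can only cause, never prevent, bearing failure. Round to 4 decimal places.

PNS ≈ 0.2980

Let p₁ = 0.536, p₀ = 0.238.
Under exogeneity and monotonicity, PNS = p₁ − p₀.
PNS = 0.536 − 0.238 = 0.298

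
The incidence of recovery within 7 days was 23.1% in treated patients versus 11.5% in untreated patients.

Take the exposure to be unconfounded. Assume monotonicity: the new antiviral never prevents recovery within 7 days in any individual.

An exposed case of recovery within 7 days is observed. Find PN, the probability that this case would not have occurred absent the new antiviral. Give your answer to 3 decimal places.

p₁ = 0.231, p₀ = 0.115.
Under exogeneity and monotonicity, PN = (p₁ − p₀) / p₁.
PN = (0.231 − 0.115) / 0.231 = 0.116 / 0.231 ≈ 0.5022

PN ≈ 0.502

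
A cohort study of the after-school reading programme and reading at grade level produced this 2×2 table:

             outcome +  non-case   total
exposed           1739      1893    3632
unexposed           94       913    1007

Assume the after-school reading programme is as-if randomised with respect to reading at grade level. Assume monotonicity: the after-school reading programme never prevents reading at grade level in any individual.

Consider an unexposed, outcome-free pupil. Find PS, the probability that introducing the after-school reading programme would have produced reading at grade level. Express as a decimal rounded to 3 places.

PS ≈ 0.425

p₁ = P(outcome | exposed) = 1739/3632 = 0.4788
p₀ = P(outcome | unexposed) = 94/1007 = 0.093347
Under exogeneity and monotonicity, PS = (p₁ − p₀)/(1 − p₀).
PS = (0.4788 − 0.093347) / 0.90665 ≈ 0.4251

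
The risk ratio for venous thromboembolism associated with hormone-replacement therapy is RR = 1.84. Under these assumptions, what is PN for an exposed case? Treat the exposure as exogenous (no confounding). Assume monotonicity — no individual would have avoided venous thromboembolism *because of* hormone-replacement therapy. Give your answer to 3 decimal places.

PN ≈ 0.457

Under exogeneity and monotonicity, PN = (RR − 1) / RR = 1 − 1/RR.
PN = (1.84 − 1) / 1.84 = 0.84 / 1.84 ≈ 0.4565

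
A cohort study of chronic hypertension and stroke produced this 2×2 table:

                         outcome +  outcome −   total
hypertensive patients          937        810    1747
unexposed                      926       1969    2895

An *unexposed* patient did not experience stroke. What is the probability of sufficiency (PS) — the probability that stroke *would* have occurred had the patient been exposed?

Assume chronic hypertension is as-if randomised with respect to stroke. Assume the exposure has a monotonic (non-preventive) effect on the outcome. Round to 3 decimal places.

PS ≈ 0.318

p₁ = P(outcome | exposed) = 937/1747 = 0.53635
p₀ = P(outcome | unexposed) = 926/2895 = 0.31986
Under exogeneity and monotonicity, PS = (p₁ − p₀)/(1 − p₀).
PS = (0.53635 − 0.31986) / 0.68014 ≈ 0.3183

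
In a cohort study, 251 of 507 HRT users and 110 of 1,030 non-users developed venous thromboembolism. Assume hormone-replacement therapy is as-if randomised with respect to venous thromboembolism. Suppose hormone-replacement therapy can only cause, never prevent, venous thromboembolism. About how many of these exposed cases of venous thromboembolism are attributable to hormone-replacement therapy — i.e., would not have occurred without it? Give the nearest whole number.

about 197 cases

p₁ = P(outcome | exposed) = 251/507 = 0.49507
p₀ = P(outcome | unexposed) = 110/1030 = 0.1068
PN = (p₁ − p₀)/p₁ = (0.49507 − 0.1068) / 0.49507 ≈ 0.78428.
Attributable cases ≈ PN × (exposed cases) = 0.78428 × 251 ≈ 196.85.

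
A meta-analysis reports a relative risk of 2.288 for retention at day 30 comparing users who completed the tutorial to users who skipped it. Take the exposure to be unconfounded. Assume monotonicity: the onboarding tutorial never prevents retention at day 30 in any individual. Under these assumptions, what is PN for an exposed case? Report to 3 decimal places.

PN ≈ 0.563

Under exogeneity and monotonicity, PN = (RR − 1) / RR = 1 − 1/RR.
PN = (2.288 − 1) / 2.288 = 1.288 / 2.288 ≈ 0.5629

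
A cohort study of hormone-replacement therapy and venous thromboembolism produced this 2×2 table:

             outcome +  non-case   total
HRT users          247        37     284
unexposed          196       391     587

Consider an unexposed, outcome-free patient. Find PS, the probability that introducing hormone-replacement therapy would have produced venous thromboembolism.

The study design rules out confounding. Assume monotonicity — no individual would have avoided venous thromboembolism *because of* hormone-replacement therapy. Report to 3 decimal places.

p₁ = P(outcome | exposed) = 247/284 = 0.86972
p₀ = P(outcome | unexposed) = 196/587 = 0.3339
Under exogeneity and monotonicity, PS = (p₁ − p₀) / (1 − p₀).
PS = (0.86972 − 0.3339) / (1 − 0.3339) = 0.53582 / 0.6661 ≈ 0.8044

PS ≈ 0.804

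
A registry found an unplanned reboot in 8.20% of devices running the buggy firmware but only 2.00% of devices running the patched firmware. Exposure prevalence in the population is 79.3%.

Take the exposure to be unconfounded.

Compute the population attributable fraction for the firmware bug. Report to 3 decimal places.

PAF ≈ 0.711

p₁ = 0.082, p₀ = 0.02.
Overall risk P(Y=1) = π·p₁ + (1−π)·p₀ = 0.793×0.082 + 0.207×0.02 = 0.069166.
Under exogeneity, PAF = [P(Y=1) − p₀] / P(Y=1).
PAF = (0.069166 − 0.02) / 0.069166 ≈ 0.7108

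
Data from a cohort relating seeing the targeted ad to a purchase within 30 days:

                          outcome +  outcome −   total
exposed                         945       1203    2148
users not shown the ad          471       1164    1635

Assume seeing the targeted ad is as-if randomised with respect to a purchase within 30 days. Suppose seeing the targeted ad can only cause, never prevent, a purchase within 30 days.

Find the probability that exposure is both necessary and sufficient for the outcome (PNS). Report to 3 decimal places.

p₁ = P(outcome | exposed) = 945/2148 = 0.43994
p₀ = P(outcome | unexposed) = 471/1635 = 0.28807
Under exogeneity and monotonicity, PNS = p₁ − p₀.
PNS = 0.43994 − 0.28807 = 0.15187

PNS ≈ 0.152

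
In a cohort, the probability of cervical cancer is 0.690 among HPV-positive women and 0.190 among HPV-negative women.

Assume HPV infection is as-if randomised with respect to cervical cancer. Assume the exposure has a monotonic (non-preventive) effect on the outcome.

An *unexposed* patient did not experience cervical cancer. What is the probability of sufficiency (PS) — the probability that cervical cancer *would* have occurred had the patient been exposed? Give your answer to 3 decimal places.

PS ≈ 0.617

Let p₁ = 0.69, p₀ = 0.19.
Under exogeneity and monotonicity, PS = (p₁ − p₀) / (1 − p₀).
PS = (0.69 − 0.19) / (1 − 0.19) = 0.5 / 0.81 ≈ 0.6173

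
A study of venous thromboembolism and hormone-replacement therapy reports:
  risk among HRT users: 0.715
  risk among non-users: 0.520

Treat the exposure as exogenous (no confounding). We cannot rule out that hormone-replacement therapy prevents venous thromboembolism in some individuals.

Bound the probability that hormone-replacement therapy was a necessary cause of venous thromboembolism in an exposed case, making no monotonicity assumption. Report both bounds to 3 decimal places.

Let p₁ = 0.715, p₀ = 0.52.
Under exogeneity alone the bounds on PN are max{0,(p₁−p₀)/p₁} ≤ PN ≤ min{1,(1−p₀)/p₁}.
  lower = (p₁ − p₀)/p₁ = 0.195 / 0.715 ≈ 0.2727
  upper = min{1, (1 − p₀)/p₁} = 0.48 / 0.715 ≈ 0.6713

0.273 ≤ PN ≤ 0.671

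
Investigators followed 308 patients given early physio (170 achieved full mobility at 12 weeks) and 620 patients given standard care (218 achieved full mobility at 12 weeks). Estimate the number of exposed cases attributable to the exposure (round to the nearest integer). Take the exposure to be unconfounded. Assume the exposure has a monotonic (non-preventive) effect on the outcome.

about 62 cases

p₁ = P(outcome | exposed) = 170/308 = 0.55195
p₀ = P(outcome | unexposed) = 218/620 = 0.35161
PN = (p₁ − p₀)/p₁ = (0.55195 − 0.35161) / 0.55195 ≈ 0.36296.
Attributable cases ≈ PN × (exposed cases) = 0.36296 × 170 ≈ 61.70.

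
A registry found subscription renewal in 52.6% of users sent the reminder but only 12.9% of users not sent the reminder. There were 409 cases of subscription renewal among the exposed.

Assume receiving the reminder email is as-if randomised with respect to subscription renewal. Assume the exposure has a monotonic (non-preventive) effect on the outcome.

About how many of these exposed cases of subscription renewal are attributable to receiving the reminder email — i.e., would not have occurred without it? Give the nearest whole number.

about 309 cases

p₁ = 0.526, p₀ = 0.129.
PN = (p₁ − p₀)/p₁ = (0.526 − 0.129) / 0.526 ≈ 0.75475.
Attributable cases ≈ PN × (exposed cases) = 0.75475 × 409 ≈ 308.69.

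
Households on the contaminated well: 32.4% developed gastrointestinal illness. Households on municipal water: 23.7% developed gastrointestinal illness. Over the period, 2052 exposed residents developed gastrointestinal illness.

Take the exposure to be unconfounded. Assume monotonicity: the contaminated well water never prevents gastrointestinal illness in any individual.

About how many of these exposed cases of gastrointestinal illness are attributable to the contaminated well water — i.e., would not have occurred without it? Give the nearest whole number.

about 551 cases

p₁ = 0.324, p₀ = 0.237.
PN = (p₁ − p₀)/p₁ = (0.324 − 0.237) / 0.324 ≈ 0.26852.
Attributable cases ≈ PN × (exposed cases) = 0.26852 × 2052 ≈ 551.00.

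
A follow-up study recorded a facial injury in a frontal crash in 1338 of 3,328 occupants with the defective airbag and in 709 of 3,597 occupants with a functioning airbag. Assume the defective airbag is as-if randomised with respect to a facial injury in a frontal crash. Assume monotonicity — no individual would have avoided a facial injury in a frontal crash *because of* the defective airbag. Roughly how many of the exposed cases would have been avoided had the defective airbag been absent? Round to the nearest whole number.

p₁ = P(outcome | exposed) = 1338/3328 = 0.40204
p₀ = P(outcome | unexposed) = 709/3597 = 0.19711
PN = (p₁ − p₀)/p₁ = (0.40204 − 0.19711) / 0.40204 ≈ 0.50973.
Attributable cases ≈ PN × (exposed cases) = 0.50973 × 1338 ≈ 682.02.

about 682 cases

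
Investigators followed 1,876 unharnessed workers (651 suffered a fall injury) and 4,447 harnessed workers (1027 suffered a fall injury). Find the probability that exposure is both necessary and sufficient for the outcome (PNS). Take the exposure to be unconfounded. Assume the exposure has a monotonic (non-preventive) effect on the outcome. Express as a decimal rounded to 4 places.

p₁ = P(outcome | exposed) = 651/1876 = 0.34701
p₀ = P(outcome | unexposed) = 1027/4447 = 0.23094
Under exogeneity and monotonicity, PNS = p₁ − p₀.
PNS = 0.34701 − 0.23094 = 0.11607

PNS ≈ 0.1161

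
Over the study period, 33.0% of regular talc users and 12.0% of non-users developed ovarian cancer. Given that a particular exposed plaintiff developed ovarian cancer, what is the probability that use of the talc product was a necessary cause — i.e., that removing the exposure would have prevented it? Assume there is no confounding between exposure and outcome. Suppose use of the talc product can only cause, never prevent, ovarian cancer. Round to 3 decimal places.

p₁ = 0.33, p₀ = 0.12.
Under exogeneity and monotonicity, PN = (p₁ − p₀) / p₁.
PN = (0.33 − 0.12) / 0.33 = 0.21 / 0.33 ≈ 0.6364

PN ≈ 0.636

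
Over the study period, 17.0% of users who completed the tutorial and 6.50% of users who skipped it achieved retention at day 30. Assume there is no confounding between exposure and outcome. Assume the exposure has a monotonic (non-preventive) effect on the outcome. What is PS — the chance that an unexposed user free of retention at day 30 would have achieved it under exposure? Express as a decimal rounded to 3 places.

p₁ = 0.17, p₀ = 0.065.
Under exogeneity and monotonicity, PS = (p₁ − p₀) / (1 − p₀).
PS = (0.17 − 0.065) / (1 − 0.065) = 0.105 / 0.935 ≈ 0.1123

PS ≈ 0.112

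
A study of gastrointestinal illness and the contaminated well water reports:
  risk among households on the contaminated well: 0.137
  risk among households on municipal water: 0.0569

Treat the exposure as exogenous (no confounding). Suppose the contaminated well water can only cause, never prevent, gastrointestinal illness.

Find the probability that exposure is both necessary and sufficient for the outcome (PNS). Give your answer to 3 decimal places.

Let p₁ = 0.137, p₀ = 0.0569.
Under exogeneity and monotonicity, PNS = p₁ − p₀.
PNS = 0.137 − 0.0569 = 0.0801

PNS ≈ 0.080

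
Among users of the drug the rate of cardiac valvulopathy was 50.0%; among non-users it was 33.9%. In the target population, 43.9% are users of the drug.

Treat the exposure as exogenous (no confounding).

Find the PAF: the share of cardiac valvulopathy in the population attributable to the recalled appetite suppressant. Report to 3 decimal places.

p₁ = 0.5, p₀ = 0.339.
Overall risk P(Y=1) = π·p₁ + (1−π)·p₀ = 0.439×0.5 + 0.561×0.339 = 0.40968.
Under exogeneity, PAF = [P(Y=1) − p₀] / P(Y=1).
PAF = (0.40968 − 0.339) / 0.40968 ≈ 0.1725

PAF ≈ 0.173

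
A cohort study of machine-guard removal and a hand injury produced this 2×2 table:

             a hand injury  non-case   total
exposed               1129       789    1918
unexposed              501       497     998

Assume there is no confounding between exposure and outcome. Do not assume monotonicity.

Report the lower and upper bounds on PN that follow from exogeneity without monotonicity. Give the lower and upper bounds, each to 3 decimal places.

p₁ = P(outcome | exposed) = 1129/1918 = 0.58863
p₀ = P(outcome | unexposed) = 501/998 = 0.502
Under exogeneity alone the bounds on PN are max{0,(p₁−p₀)/p₁} ≤ PN ≤ min{1,(1−p₀)/p₁}.
  lower = (p₁ − p₀)/p₁ = 0.08663 / 0.58863 ≈ 0.1472
  upper = min{1, (1 − p₀)/p₁} = 0.498 / 0.58863 ≈ 0.8460

0.147 ≤ PN ≤ 0.846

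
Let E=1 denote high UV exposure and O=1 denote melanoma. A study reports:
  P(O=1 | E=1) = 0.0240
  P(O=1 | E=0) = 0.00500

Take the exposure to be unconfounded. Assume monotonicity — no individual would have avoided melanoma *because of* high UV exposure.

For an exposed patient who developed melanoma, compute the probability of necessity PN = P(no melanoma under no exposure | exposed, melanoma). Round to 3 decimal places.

PN ≈ 0.792

Let p₁ = 0.024, p₀ = 0.005.
Under exogeneity and monotonicity, PN = (p₁ − p₀) / p₁.
PN = (0.024 − 0.005) / 0.024 = 0.019 / 0.024 ≈ 0.7917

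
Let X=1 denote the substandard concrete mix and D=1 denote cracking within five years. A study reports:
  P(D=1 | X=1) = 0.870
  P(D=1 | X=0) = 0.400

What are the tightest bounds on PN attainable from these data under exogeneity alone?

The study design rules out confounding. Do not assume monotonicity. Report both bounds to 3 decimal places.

0.540 ≤ PN ≤ 0.690

Let p₁ = 0.87, p₀ = 0.4.
Under exogeneity alone the bounds on PN are max{0,(p₁−p₀)/p₁} ≤ PN ≤ min{1,(1−p₀)/p₁}.
  lower = (p₁ − p₀)/p₁ = 0.47 / 0.87 ≈ 0.5402
  upper = min{1, (1 − p₀)/p₁} = 0.6 / 0.87 ≈ 0.6897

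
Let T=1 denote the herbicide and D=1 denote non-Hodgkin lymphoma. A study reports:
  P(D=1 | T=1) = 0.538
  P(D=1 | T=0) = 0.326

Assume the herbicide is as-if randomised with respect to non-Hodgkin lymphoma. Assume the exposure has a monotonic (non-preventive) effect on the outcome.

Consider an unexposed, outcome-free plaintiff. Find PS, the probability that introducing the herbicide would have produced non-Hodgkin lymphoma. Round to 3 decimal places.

Let p₁ = 0.538, p₀ = 0.326.
Under exogeneity and monotonicity, PS = (p₁ − p₀) / (1 − p₀).
PS = (0.538 − 0.326) / (1 − 0.326) = 0.212 / 0.674 ≈ 0.3145

PS ≈ 0.315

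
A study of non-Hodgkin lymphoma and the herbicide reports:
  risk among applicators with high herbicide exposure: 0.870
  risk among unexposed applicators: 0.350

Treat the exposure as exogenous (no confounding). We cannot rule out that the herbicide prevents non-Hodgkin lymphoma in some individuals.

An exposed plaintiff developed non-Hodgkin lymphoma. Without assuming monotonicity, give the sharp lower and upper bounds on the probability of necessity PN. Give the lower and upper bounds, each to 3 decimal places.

0.598 ≤ PN ≤ 0.747

Let p₁ = 0.87, p₀ = 0.35.
Under exogeneity alone the bounds on PN are max{0,(p₁−p₀)/p₁} ≤ PN ≤ min{1,(1−p₀)/p₁}.
  lower = (p₁ − p₀)/p₁ = 0.52 / 0.87 ≈ 0.5977
  upper = min{1, (1 − p₀)/p₁} = 0.65 / 0.87 ≈ 0.7471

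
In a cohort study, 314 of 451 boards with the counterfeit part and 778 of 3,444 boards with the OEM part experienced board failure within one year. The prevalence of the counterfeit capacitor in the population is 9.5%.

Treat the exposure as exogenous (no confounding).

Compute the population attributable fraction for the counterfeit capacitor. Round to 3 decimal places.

PAF ≈ 0.165

p₁ = P(outcome | exposed) = 314/451 = 0.69623
p₀ = P(outcome | unexposed) = 778/3444 = 0.2259
Overall risk P(Y=1) = π·p₁ + (1−π)·p₀ = 0.095×0.69623 + 0.905×0.2259 = 0.27058.
Under exogeneity, PAF = [P(Y=1) − p₀] / P(Y=1).
PAF = (0.27058 − 0.2259) / 0.27058 ≈ 0.1651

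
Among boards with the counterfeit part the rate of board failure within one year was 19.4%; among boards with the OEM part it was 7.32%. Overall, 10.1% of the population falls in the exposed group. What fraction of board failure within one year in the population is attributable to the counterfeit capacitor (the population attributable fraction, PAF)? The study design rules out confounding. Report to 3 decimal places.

PAF ≈ 0.143

p₁ = 0.194, p₀ = 0.0732.
Overall risk P(Y=1) = π·p₁ + (1−π)·p₀ = 0.101×0.194 + 0.899×0.0732 = 0.085401.
Under exogeneity, PAF = [P(Y=1) − p₀] / P(Y=1).
PAF = (0.085401 − 0.0732) / 0.085401 ≈ 0.1429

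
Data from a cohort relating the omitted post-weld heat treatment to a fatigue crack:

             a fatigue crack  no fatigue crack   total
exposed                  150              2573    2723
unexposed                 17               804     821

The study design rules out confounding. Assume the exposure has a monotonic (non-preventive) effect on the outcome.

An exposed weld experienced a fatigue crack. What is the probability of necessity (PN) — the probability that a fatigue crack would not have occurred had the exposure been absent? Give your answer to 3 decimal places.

p₁ = P(outcome | exposed) = 150/2723 = 0.055086
p₀ = P(outcome | unexposed) = 17/821 = 0.020706
Under exogeneity and monotonicity, PN = (p₁ − p₀) / p₁.
PN = (0.055086 − 0.020706) / 0.055086 = 0.03438 / 0.055086 ≈ 0.6241

PN ≈ 0.624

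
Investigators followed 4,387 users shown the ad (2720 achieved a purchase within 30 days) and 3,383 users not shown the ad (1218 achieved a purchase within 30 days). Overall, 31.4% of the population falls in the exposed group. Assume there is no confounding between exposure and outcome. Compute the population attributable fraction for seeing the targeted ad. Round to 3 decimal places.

PAF ≈ 0.185

p₁ = P(outcome | exposed) = 2720/4387 = 0.62001
p₀ = P(outcome | unexposed) = 1218/3383 = 0.36004
Overall risk P(Y=1) = π·p₁ + (1−π)·p₀ = 0.314×0.62001 + 0.686×0.36004 = 0.44167.
Under exogeneity, PAF = [P(Y=1) − p₀] / P(Y=1).
PAF = (0.44167 − 0.36004) / 0.44167 ≈ 0.1848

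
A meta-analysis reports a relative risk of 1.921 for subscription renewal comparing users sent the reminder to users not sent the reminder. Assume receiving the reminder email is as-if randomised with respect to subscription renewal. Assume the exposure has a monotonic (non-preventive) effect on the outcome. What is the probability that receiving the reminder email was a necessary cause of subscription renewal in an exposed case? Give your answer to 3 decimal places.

PN ≈ 0.479

Under exogeneity and monotonicity, PN = (RR − 1) / RR = 1 − 1/RR.
PN = (1.921 − 1) / 1.921 = 0.921 / 1.921 ≈ 0.4794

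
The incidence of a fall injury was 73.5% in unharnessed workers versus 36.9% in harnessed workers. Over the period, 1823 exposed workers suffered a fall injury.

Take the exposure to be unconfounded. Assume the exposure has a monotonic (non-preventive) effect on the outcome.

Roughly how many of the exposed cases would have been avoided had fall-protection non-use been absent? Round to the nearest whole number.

p₁ = 0.735, p₀ = 0.369.
PN = (p₁ − p₀)/p₁ = (0.735 − 0.369) / 0.735 ≈ 0.49796.
Attributable cases ≈ PN × (exposed cases) = 0.49796 × 1823 ≈ 907.78.

about 908 cases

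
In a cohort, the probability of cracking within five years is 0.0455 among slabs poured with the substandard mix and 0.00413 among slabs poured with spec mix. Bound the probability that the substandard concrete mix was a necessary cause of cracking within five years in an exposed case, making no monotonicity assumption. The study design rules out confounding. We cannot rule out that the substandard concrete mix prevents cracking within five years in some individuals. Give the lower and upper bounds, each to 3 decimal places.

Let p₁ = 0.0455, p₀ = 0.00413.
Under exogeneity alone the bounds on PN are max{0,(p₁−p₀)/p₁} ≤ PN ≤ min{1,(1−p₀)/p₁}.
  lower = (p₁ − p₀)/p₁ = 0.04137 / 0.0455 ≈ 0.9092
  upper = min{1, (1 − p₀)/p₁} = 0.99587 / 0.0455 ≈ 21.8873 → capped at 1

0.909 ≤ PN ≤ 1.000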